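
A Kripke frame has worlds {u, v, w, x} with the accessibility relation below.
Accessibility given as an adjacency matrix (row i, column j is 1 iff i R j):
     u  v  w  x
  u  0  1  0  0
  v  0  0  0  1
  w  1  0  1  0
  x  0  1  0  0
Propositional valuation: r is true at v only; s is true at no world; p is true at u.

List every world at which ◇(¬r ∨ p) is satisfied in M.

v, w

Let φ = ◇(¬r ∨ p). Evaluate φ at each world:
  u (successors {v}): φ is false.
  v (successors {x}): φ is true.
  w (successors {u, w}): φ is true.
  x (successors {v}): φ is false.
For instance, at x:
  At x: ◇(¬r ∨ p) requires ¬r ∨ p at some successor in {v}.
    At v: ¬r ∨ p is false.
  So ◇(¬r ∨ p) is false at x.
Satisfying worlds: {v, w}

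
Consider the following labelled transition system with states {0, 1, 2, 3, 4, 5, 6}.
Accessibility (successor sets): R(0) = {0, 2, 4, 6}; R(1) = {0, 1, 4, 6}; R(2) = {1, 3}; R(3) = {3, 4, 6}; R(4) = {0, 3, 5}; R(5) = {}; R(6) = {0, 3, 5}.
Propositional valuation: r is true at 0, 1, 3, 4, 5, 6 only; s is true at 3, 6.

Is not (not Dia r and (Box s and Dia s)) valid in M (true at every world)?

Yes

Recall that Box ψ holds at a world iff ψ holds at every accessible world, and Dia ψ holds iff ψ holds at some accessible world.
Let φ = not (not Dia r and (Box s and Dia s)). Evaluate φ at each world:
  0 (successors {0, 2, 4, 6}): φ is true.
  1 (successors {0, 1, 4, 6}): φ is true.
  2 (successors {1, 3}): φ is true.
  3 (successors {3, 4, 6}): φ is true.
  4 (successors {0, 3, 5}): φ is true.
  5 (successors ∅): φ is true.
  6 (successors {0, 3, 5}): φ is true.
For instance, at 2:
  At 2: not Dia r and (Box s and Dia s) is false, so not (not Dia r and (Box s and Dia s)) is true.
    At 2: not Dia r is false, Box s and Dia s is false, so not Dia r and (Box s and Dia s) is false.
      At 2: Dia r is true, so not Dia r is false.
      At 2: Box s is false, Dia s is true, so Box s and Dia s is false.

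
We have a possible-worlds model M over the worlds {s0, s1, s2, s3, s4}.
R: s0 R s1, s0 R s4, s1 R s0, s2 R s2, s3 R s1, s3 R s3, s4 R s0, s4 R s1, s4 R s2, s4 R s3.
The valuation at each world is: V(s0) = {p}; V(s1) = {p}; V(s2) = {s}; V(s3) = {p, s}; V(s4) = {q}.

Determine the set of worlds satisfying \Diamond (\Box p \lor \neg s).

s0, s1, s3, s4

Let φ = \Diamond (\Box p \lor \neg s). Evaluate φ at each world:
  s0 (successors {s1, s4}): φ is true.
  s1 (successors {s0}): φ is true.
  s2 (successors {s2}): φ is false.
  s3 (successors {s1, s3}): φ is true.
  s4 (successors {s0, s1, s2, s3}): φ is true.
For instance, at s0:
  At s0: \Diamond (\Box p \lor \neg s) requires \Box p \lor \neg s at some successor in {s1, s4}.
    \Box p \lor \neg s holds at s1, so \Diamond (\Box p \lor \neg s) is true at s0.
      At s1: \Box p is true, \neg s is true, so \Box p \lor \neg s is true.
Satisfying worlds: {s0, s1, s3, s4}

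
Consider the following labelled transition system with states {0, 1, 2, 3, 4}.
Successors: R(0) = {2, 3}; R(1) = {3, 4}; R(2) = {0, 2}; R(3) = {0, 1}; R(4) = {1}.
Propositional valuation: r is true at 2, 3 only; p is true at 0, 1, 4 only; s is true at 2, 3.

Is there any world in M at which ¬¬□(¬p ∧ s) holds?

Yes

Let φ = ¬¬□(¬p ∧ s). Evaluate φ at each world:
  0 (successors {2, 3}): φ is true.
  1 (successors {3, 4}): φ is false.
  2 (successors {0, 2}): φ is false.
  3 (successors {0, 1}): φ is false.
  4 (successors {1}): φ is false.
Detail at 0 (witness):
  At 0: ¬□(¬p ∧ s) is false, so ¬¬□(¬p ∧ s) is true.
    At 0: □(¬p ∧ s) is true, so ¬□(¬p ∧ s) is false.
      At 0: □(¬p ∧ s) requires ¬p ∧ s at every successor {2, 3}.
        At 2: ¬p ∧ s is true.
        At 3: ¬p ∧ s is true.
      So □(¬p ∧ s) is true at 0.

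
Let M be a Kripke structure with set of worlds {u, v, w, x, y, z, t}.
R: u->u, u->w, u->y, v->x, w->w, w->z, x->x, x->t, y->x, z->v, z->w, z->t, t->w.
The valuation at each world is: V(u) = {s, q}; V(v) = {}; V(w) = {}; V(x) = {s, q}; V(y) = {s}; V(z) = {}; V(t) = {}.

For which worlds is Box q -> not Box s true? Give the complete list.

u, w, x, z, t

Let φ = Box q -> not Box s. Evaluate φ at each world:
  u (successors {u, w, y}): φ is true.
  v (successors {x}): φ is false.
  w (successors {w, z}): φ is true.
  x (successors {x, t}): φ is true.
  y (successors {x}): φ is false.
  z (successors {v, w, t}): φ is true.
  t (successors {w}): φ is true.
For instance, at w:
  At w: Box q is false, not Box s is true, so Box q -> not Box s is true.
    At w: Box q requires q at every successor {w, z}.
      q fails at w, so Box q is false at w.
    At w: Box s is false, so not Box s is true.
      At w: Box s requires s at every successor {w, z}.
        s fails at w, so Box s is false at w.
Satisfying worlds: {u, w, x, z, t}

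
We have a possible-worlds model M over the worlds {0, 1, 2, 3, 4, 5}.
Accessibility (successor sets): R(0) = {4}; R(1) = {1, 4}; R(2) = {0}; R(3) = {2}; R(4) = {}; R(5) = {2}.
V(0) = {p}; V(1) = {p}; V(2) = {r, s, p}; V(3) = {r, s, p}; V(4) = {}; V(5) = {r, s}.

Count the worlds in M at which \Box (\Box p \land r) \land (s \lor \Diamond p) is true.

Let φ = \Box (\Box p \land r) \land (s \lor \Diamond p). Evaluate φ at each world:
  0 (successors {4}): φ is false.
  1 (successors {1, 4}): φ is false.
  2 (successors {0}): φ is false.
  3 (successors {2}): φ is true.
  4 (successors ∅): φ is false.
  5 (successors {2}): φ is true.
For instance, at 0:
  At 0: \Box (\Box p \land r) is false, s \lor \Diamond p is false, so \Box (\Box p \land r) \land (s \lor \Diamond p) is false.
    At 0: \Box (\Box p \land r) requires \Box p \land r at every successor {4}.
      \Box p \land r fails at 4, so \Box (\Box p \land r) is false at 0.
    At 0: s is false, \Diamond p is false, so s \lor \Diamond p is false.
      At 0: \Diamond p requires p at some successor in {4}.
        At 4: p is false.
      So \Diamond p is false at 0.
Satisfying worlds: {3, 5}

2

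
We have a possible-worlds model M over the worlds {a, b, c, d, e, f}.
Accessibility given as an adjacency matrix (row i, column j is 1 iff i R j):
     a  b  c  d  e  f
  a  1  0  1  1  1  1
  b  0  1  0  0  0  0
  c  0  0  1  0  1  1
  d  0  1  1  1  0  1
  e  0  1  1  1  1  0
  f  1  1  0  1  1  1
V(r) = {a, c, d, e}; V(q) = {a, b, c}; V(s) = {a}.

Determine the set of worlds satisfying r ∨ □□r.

a, c, d, e

Let φ = r ∨ □□r. Evaluate φ at each world:
  a (successors {a, c, d, e, f}): φ is true.
  b (successors {b}): φ is false.
  c (successors {c, e, f}): φ is true.
  d (successors {b, c, d, f}): φ is true.
  e (successors {b, c, d, e}): φ is true.
  f (successors {a, b, d, e, f}): φ is false.
For instance, at a:
  At a: r is true, □□r is false, so r ∨ □□r is true.
    At a: □□r requires □r at every successor {a, c, d, e, f}.
      □r fails at a, so □□r is false at a.
Satisfying worlds: {a, c, d, e}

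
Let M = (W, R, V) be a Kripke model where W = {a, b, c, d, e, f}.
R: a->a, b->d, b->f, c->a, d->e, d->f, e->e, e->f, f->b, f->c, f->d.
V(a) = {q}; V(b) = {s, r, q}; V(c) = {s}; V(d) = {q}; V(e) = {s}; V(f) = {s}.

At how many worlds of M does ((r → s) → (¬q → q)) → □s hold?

4

Recall that □ψ holds at a world iff ψ holds at every accessible world, and ◇ψ holds iff ψ holds at some accessible world.
Let φ = ((r → s) → (¬q → q)) → □s. Evaluate φ at each world:
  a (successors {a}): φ is false.
  b (successors {d, f}): φ is false.
  c (successors {a}): φ is true.
  d (successors {e, f}): φ is true.
  e (successors {e, f}): φ is true.
  f (successors {b, c, d}): φ is true.
For instance, at a:
  At a: (r → s) → (¬q → q) is true, □s is false, so ((r → s) → (¬q → q)) → □s is false.
    At a: □s requires s at every successor {a}.
      s fails at a, so □s is false at a.
Satisfying worlds: {c, d, e, f}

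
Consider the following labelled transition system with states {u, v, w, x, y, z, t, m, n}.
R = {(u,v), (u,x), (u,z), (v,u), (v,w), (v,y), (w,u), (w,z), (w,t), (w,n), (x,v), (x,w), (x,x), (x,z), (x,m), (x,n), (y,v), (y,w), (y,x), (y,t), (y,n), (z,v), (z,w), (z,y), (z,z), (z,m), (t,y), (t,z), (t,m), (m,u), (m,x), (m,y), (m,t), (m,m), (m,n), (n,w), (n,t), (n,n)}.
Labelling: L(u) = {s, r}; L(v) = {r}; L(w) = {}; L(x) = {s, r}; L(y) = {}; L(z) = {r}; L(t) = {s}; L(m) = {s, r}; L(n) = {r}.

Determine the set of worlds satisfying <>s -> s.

Recall that <>ψ holds at a world iff ψ holds at some accessible world.
Let φ = <>s -> s. Evaluate φ at each world:
  u (successors {v, x, z}): φ is true.
  v (successors {u, w, y}): φ is false.
  w (successors {u, z, t, n}): φ is false.
  x (successors {v, w, x, z, m, n}): φ is true.
  y (successors {v, w, x, t, n}): φ is false.
  z (successors {v, w, y, z, m}): φ is false.
  t (successors {y, z, m}): φ is true.
  m (successors {u, x, y, t, m, n}): φ is true.
  n (successors {w, t, n}): φ is false.
For instance, at w:
  At w: <>s is true, s is false, so <>s -> s is false.
    At w: <>s requires s at some successor in {u, z, t, n}.
      s holds at u, so <>s is true at w.
Satisfying worlds: {u, x, t, m}

u, x, t, m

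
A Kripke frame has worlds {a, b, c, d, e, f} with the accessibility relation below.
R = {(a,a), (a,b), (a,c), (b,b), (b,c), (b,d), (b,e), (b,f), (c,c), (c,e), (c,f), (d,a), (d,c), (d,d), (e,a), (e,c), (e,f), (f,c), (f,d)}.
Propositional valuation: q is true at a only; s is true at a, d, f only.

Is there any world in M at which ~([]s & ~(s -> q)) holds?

Recall that []ψ holds at a world iff ψ holds at every accessible world, and <>ψ holds iff ψ holds at some accessible world.
Let φ = ~([]s & ~(s -> q)). Evaluate φ at each world:
  a (successors {a, b, c}): φ is true.
  b (successors {b, c, d, e, f}): φ is true.
  c (successors {c, e, f}): φ is true.
  d (successors {a, c, d}): φ is true.
  e (successors {a, c, f}): φ is true.
  f (successors {c, d}): φ is true.
Detail at a (witness):
  At a: []s & ~(s -> q) is false, so ~([]s & ~(s -> q)) is true.
    At a: []s is false, ~(s -> q) is false, so []s & ~(s -> q) is false.
      At a: []s requires s at every successor {a, b, c}.
        s fails at b, so []s is false at a.

Yes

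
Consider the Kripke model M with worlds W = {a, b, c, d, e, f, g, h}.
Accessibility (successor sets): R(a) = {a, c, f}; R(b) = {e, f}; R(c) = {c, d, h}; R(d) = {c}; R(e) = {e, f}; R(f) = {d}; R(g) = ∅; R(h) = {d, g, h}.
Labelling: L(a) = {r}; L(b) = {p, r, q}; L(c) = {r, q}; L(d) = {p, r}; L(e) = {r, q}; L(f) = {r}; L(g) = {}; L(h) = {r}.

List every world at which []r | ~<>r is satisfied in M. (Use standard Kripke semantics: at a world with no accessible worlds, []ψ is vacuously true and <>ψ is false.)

Recall that []ψ holds at a world iff ψ holds at every accessible world, and <>ψ holds iff ψ holds at some accessible world.
Let φ = []r | ~<>r. Evaluate φ at each world:
  a (successors {a, c, f}): φ is true.
  b (successors {e, f}): φ is true.
  c (successors {c, d, h}): φ is true.
  d (successors {c}): φ is true.
  e (successors {e, f}): φ is true.
  f (successors {d}): φ is true.
  g (successors ∅): φ is true.
  h (successors {d, g, h}): φ is false.
For instance, at a:
  At a: []r is true, ~<>r is false, so []r | ~<>r is true.
    At a: []r requires r at every successor {a, c, f}.
      At a: r is true.
      At c: r is true.
      At f: r is true.
    So []r is true at a.
    At a: <>r is true, so ~<>r is false.
      At a: <>r requires r at some successor in {a, c, f}.
        r holds at a, so <>r is true at a.
Satisfying worlds: {a, b, c, d, e, f, g}

a, b, c, d, e, f, g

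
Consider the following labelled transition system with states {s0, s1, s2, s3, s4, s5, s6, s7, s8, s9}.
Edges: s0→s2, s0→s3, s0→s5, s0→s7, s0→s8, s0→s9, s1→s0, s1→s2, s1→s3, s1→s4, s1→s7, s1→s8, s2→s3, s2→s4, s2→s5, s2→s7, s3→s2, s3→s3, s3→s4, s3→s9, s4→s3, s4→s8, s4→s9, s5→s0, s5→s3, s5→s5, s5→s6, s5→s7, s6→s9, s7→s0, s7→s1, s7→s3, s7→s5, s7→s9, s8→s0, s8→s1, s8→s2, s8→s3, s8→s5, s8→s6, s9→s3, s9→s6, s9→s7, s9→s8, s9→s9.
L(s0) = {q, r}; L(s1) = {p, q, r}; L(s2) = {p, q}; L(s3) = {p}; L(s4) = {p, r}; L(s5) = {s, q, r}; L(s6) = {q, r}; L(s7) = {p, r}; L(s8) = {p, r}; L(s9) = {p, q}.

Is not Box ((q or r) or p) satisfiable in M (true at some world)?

Let φ = not Box ((q or r) or p). Evaluate φ at each world:
  s0 (successors {s2, s3, s5, s7, s8, s9}): φ is false.
  s1 (successors {s0, s2, s3, s4, s7, s8}): φ is false.
  s2 (successors {s3, s4, s5, s7}): φ is false.
  s3 (successors {s2, s3, s4, s9}): φ is false.
  s4 (successors {s3, s8, s9}): φ is false.
  s5 (successors {s0, s3, s5, s6, s7}): φ is false.
  s6 (successors {s9}): φ is false.
  s7 (successors {s0, s1, s3, s5, s9}): φ is false.
  s8 (successors {s0, s1, s2, s3, s5, s6}): φ is false.
  s9 (successors {s3, s6, s7, s8, s9}): φ is false.
For instance, at s8:
  At s8: Box ((q or r) or p) is true, so not Box ((q or r) or p) is false.
    At s8: Box ((q or r) or p) requires (q or r) or p at every successor {s0, s1, s2, s3, s5, s6}.
      At s0: (q or r) or p is true.
      At s1: (q or r) or p is true.
      At s2: (q or r) or p is true.
      At s3: (q or r) or p is true.
      At s5: (q or r) or p is true.
      At s6: (q or r) or p is true.
    So Box ((q or r) or p) is true at s8.

No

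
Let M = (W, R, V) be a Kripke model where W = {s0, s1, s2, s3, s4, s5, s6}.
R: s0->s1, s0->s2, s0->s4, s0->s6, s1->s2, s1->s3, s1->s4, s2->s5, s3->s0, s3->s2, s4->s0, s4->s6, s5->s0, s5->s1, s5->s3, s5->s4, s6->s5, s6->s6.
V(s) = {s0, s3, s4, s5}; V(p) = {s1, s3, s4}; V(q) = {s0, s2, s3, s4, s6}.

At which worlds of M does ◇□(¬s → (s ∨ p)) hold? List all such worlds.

s0, s1, s2, s3, s6

Let φ = ◇□(¬s → (s ∨ p)). Evaluate φ at each world:
  s0 (successors {s1, s2, s4, s6}): φ is true.
  s1 (successors {s2, s3, s4}): φ is true.
  s2 (successors {s5}): φ is true.
  s3 (successors {s0, s2}): φ is true.
  s4 (successors {s0, s6}): φ is false.
  s5 (successors {s0, s1, s3, s4}): φ is false.
  s6 (successors {s5, s6}): φ is true.
For instance, at s4:
  At s4: ◇□(¬s → (s ∨ p)) requires □(¬s → (s ∨ p)) at some successor in {s0, s6}.
    At s0: □(¬s → (s ∨ p)) is false.
    At s6: □(¬s → (s ∨ p)) is false.
  So ◇□(¬s → (s ∨ p)) is false at s4.
Satisfying worlds: {s0, s1, s2, s3, s6}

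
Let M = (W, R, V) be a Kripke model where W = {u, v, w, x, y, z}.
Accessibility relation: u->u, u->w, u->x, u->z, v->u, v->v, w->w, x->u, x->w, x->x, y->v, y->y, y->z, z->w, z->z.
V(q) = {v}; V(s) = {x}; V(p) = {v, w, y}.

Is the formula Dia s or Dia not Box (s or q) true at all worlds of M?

Recall that Box ψ holds at a world iff ψ holds at every accessible world, and Dia ψ holds iff ψ holds at some accessible world.
Let φ = Dia s or Dia not Box (s or q). Evaluate φ at each world:
  u (successors {u, w, x, z}): φ is true.
  v (successors {u, v}): φ is true.
  w (successors {w}): φ is true.
  x (successors {u, w, x}): φ is true.
  y (successors {v, y, z}): φ is true.
  z (successors {w, z}): φ is true.
For instance, at z:
  At z: Dia s is false, Dia not Box (s or q) is true, so Dia s or Dia not Box (s or q) is true.
    At z: Dia s requires s at some successor in {w, z}.
      At w: s is false.
      At z: s is false.
    So Dia s is false at z.
    At z: Dia not Box (s or q) requires not Box (s or q) at some successor in {w, z}.
      not Box (s or q) holds at w, so Dia not Box (s or q) is true at z.

Yes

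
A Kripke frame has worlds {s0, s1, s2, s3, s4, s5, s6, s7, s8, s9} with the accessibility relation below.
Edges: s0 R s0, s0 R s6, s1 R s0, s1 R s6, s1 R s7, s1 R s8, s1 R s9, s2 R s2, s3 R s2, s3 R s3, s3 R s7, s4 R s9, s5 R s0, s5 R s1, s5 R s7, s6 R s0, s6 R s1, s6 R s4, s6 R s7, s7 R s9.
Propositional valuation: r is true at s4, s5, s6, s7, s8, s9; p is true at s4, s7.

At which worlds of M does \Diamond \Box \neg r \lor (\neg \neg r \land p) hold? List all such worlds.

Let φ = \Diamond \Box \neg r \lor (\neg \neg r \land p). Evaluate φ at each world:
  s0 (successors {s0, s6}): φ is false.
  s1 (successors {s0, s6, s7, s8, s9}): φ is true.
  s2 (successors {s2}): φ is true.
  s3 (successors {s2, s3, s7}): φ is true.
  s4 (successors {s9}): φ is true.
  s5 (successors {s0, s1, s7}): φ is false.
  s6 (successors {s0, s1, s4, s7}): φ is false.
  s7 (successors {s9}): φ is true.
  s8 (successors ∅): φ is false.
  s9 (successors ∅): φ is false.
For instance, at s5:
  At s5: \Diamond \Box \neg r is false, \neg \neg r \land p is false, so \Diamond \Box \neg r \lor (\neg \neg r \land p) is false.
    At s5: \Diamond \Box \neg r requires \Box \neg r at some successor in {s0, s1, s7}.
      At s0: \Box \neg r is false.
      At s1: \Box \neg r is false.
      At s7: \Box \neg r is false.
    So \Diamond \Box \neg r is false at s5.
Satisfying worlds: {s1, s2, s3, s4, s7}

s1, s2, s3, s4, s7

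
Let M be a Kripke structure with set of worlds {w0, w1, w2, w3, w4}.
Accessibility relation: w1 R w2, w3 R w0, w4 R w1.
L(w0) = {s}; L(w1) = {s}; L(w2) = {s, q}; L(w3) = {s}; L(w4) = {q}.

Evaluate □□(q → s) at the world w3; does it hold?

Yes

Recall that □ψ holds at a world iff ψ holds at every accessible world, and ◇ψ holds iff ψ holds at some accessible world.
At w3: □□(q → s) requires □(q → s) at every successor {w0}.
    At w0: no accessible worlds, so □(q → s) holds vacuously.
So □□(q → s) is true at w3.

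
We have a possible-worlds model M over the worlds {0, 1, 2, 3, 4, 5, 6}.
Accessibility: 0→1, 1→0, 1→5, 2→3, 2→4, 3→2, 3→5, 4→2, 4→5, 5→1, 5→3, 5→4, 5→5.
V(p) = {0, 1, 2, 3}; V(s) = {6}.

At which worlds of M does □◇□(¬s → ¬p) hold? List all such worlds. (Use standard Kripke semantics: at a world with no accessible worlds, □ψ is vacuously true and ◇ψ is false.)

Recall that □ψ holds at a world iff ψ holds at every accessible world, and ◇ψ holds iff ψ holds at some accessible world.
Let φ = □◇□(¬s → ¬p). Evaluate φ at each world:
  0 (successors {1}): φ is false.
  1 (successors {0, 5}): φ is false.
  2 (successors {3, 4}): φ is false.
  3 (successors {2, 5}): φ is false.
  4 (successors {2, 5}): φ is false.
  5 (successors {1, 3, 4, 5}): φ is false.
  6 (successors ∅): φ is true.
For instance, at 4:
  At 4: □◇□(¬s → ¬p) requires ◇□(¬s → ¬p) at every successor {2, 5}.
    ◇□(¬s → ¬p) fails at 2, so □◇□(¬s → ¬p) is false at 4.
      At 2: ◇□(¬s → ¬p) requires □(¬s → ¬p) at some successor in {3, 4}.
        At 3: □(¬s → ¬p) is false.
        At 4: □(¬s → ¬p) is false.
      So ◇□(¬s → ¬p) is false at 2.
Satisfying worlds: {6}

6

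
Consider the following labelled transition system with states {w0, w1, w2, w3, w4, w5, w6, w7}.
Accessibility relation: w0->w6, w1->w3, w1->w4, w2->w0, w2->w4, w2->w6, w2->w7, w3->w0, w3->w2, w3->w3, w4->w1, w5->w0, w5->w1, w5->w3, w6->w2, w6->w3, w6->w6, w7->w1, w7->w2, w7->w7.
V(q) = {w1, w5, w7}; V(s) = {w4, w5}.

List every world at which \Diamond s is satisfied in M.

w1, w2

Let φ = \Diamond s. Evaluate φ at each world:
  w0 (successors {w6}): φ is false.
  w1 (successors {w3, w4}): φ is true.
  w2 (successors {w0, w4, w6, w7}): φ is true.
  w3 (successors {w0, w2, w3}): φ is false.
  w4 (successors {w1}): φ is false.
  w5 (successors {w0, w1, w3}): φ is false.
  w6 (successors {w2, w3, w6}): φ is false.
  w7 (successors {w1, w2, w7}): φ is false.
For instance, at w7:
  At w7: \Diamond s requires s at some successor in {w1, w2, w7}.
    At w1: s is false.
    At w2: s is false.
    At w7: s is false.
  So \Diamond s is false at w7.
Satisfying worlds: {w1, w2}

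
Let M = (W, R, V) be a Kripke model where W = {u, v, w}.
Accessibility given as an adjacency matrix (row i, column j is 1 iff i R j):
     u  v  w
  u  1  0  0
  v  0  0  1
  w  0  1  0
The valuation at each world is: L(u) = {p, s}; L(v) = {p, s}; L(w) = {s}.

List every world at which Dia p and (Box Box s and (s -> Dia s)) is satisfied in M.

u, w

Let φ = Dia p and (Box Box s and (s -> Dia s)). Evaluate φ at each world:
  u (successors {u}): φ is true.
  v (successors {w}): φ is false.
  w (successors {v}): φ is true.
For instance, at u:
  At u: Dia p is true, Box Box s and (s -> Dia s) is true, so Dia p and (Box Box s and (s -> Dia s)) is true.
    At u: Dia p requires p at some successor in {u}.
      p holds at u, so Dia p is true at u.
    At u: Box Box s is true, s -> Dia s is true, so Box Box s and (s -> Dia s) is true.
      At u: Box Box s requires Box s at every successor {u}.
        At u: Box s is true.
      So Box Box s is true at u.
      At u: s is true, Dia s is true, so s -> Dia s is true.
Satisfying worlds: {u, w}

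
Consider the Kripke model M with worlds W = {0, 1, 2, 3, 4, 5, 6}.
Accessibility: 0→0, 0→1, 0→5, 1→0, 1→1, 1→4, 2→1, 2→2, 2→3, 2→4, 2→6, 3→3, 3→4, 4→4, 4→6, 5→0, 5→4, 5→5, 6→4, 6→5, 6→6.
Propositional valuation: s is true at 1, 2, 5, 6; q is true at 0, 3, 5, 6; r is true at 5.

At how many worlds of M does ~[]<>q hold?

Recall that []ψ holds at a world iff ψ holds at every accessible world, and <>ψ holds iff ψ holds at some accessible world.
Let φ = ~[]<>q. Evaluate φ at each world:
  0 (successors {0, 1, 5}): φ is false.
  1 (successors {0, 1, 4}): φ is false.
  2 (successors {1, 2, 3, 4, 6}): φ is false.
  3 (successors {3, 4}): φ is false.
  4 (successors {4, 6}): φ is false.
  5 (successors {0, 4, 5}): φ is false.
  6 (successors {4, 5, 6}): φ is false.
For instance, at 6:
  At 6: []<>q is true, so ~[]<>q is false.
    At 6: []<>q requires <>q at every successor {4, 5, 6}.
      At 4: <>q is true.
      At 5: <>q is true.
      At 6: <>q is true.
    So []<>q is true at 6.
Satisfying worlds: none.

0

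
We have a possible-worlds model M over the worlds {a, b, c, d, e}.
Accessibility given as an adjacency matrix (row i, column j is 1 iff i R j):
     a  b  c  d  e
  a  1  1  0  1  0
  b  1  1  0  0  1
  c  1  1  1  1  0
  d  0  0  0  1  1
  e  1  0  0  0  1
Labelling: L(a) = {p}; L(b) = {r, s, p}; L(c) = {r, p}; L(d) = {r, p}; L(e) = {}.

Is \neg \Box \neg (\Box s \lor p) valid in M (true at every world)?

Yes

Recall that \Box ψ holds at a world iff ψ holds at every accessible world, and \Diamond ψ holds iff ψ holds at some accessible world.
Let φ = \neg \Box \neg (\Box s \lor p). Evaluate φ at each world:
  a (successors {a, b, d}): φ is true.
  b (successors {a, b, e}): φ is true.
  c (successors {a, b, c, d}): φ is true.
  d (successors {d, e}): φ is true.
  e (successors {a, e}): φ is true.
For instance, at d:
  At d: \Box \neg (\Box s \lor p) is false, so \neg \Box \neg (\Box s \lor p) is true.
    At d: \Box \neg (\Box s \lor p) requires \neg (\Box s \lor p) at every successor {d, e}.
      \neg (\Box s \lor p) fails at d, so \Box \neg (\Box s \lor p) is false at d.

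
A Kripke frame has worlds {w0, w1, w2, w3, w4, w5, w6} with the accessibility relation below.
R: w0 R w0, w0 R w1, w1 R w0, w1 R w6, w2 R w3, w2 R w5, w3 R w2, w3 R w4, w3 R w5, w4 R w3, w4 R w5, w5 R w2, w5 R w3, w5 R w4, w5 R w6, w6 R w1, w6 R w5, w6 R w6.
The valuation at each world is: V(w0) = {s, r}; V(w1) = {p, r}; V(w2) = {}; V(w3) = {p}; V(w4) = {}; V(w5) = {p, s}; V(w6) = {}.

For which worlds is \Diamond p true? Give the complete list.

Recall that \Diamond ψ holds at a world iff ψ holds at some accessible world.
Let φ = \Diamond p. Evaluate φ at each world:
  w0 (successors {w0, w1}): φ is true.
  w1 (successors {w0, w6}): φ is false.
  w2 (successors {w3, w5}): φ is true.
  w3 (successors {w2, w4, w5}): φ is true.
  w4 (successors {w3, w5}): φ is true.
  w5 (successors {w2, w3, w4, w6}): φ is true.
  w6 (successors {w1, w5, w6}): φ is true.
For instance, at w4:
  At w4: \Diamond p requires p at some successor in {w3, w5}.
    p holds at w3, so \Diamond p is true at w4.
Satisfying worlds: {w0, w2, w3, w4, w5, w6}

w0, w2, w3, w4, w5, w6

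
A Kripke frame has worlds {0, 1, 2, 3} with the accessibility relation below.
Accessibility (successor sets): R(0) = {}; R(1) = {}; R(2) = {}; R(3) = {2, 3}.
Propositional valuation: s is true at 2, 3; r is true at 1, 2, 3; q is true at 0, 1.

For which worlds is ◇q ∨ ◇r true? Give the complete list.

3

Let φ = ◇q ∨ ◇r. Evaluate φ at each world:
  0 (successors ∅): φ is false.
  1 (successors ∅): φ is false.
  2 (successors ∅): φ is false.
  3 (successors {2, 3}): φ is true.
For instance, at 3:
  At 3: ◇q is false, ◇r is true, so ◇q ∨ ◇r is true.
    At 3: ◇q requires q at some successor in {2, 3}.
      At 2: q is false.
      At 3: q is false.
    So ◇q is false at 3.
    At 3: ◇r requires r at some successor in {2, 3}.
      r holds at 2, so ◇r is true at 3.
Satisfying worlds: {3}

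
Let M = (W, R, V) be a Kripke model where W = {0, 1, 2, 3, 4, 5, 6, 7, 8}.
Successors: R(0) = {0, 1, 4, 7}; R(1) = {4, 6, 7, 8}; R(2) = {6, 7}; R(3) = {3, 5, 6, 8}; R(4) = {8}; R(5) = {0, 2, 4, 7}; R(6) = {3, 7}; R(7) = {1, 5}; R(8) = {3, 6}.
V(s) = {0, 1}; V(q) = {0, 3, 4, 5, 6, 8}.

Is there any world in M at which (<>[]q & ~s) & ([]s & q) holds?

Let φ = (<>[]q & ~s) & ([]s & q). Evaluate φ at each world:
  0 (successors {0, 1, 4, 7}): φ is false.
  1 (successors {4, 6, 7, 8}): φ is false.
  2 (successors {6, 7}): φ is false.
  3 (successors {3, 5, 6, 8}): φ is false.
  4 (successors {8}): φ is false.
  5 (successors {0, 2, 4, 7}): φ is false.
  6 (successors {3, 7}): φ is false.
  7 (successors {1, 5}): φ is false.
  8 (successors {3, 6}): φ is false.
For instance, at 0:
  At 0: <>[]q & ~s is false, []s & q is false, so (<>[]q & ~s) & ([]s & q) is false.
    At 0: <>[]q is true, ~s is false, so <>[]q & ~s is false.
      At 0: <>[]q requires []q at some successor in {0, 1, 4, 7}.
        []q holds at 4, so <>[]q is true at 0.
    At 0: []s is false, q is true, so []s & q is false.
      At 0: []s requires s at every successor {0, 1, 4, 7}.
        s fails at 4, so []s is false at 0.

No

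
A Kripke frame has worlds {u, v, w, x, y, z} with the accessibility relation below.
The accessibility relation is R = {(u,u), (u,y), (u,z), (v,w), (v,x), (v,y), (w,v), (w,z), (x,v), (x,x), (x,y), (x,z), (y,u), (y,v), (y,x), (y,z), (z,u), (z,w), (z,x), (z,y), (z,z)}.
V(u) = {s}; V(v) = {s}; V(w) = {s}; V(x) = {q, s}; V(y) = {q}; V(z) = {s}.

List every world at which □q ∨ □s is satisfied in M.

Let φ = □q ∨ □s. Evaluate φ at each world:
  u (successors {u, y, z}): φ is false.
  v (successors {w, x, y}): φ is false.
  w (successors {v, z}): φ is true.
  x (successors {v, x, y, z}): φ is false.
  y (successors {u, v, x, z}): φ is true.
  z (successors {u, w, x, y, z}): φ is false.
For instance, at w:
  At w: □q is false, □s is true, so □q ∨ □s is true.
    At w: □q requires q at every successor {v, z}.
      q fails at v, so □q is false at w.
    At w: □s requires s at every successor {v, z}.
      At v: s is true.
      At z: s is true.
    So □s is true at w.
Satisfying worlds: {w, y}

w, y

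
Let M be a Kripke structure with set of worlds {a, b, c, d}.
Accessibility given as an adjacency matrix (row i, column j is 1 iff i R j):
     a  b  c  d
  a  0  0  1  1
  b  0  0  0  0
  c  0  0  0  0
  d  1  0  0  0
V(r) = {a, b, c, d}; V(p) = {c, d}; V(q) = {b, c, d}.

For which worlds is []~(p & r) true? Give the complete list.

Let φ = []~(p & r). Evaluate φ at each world:
  a (successors {c, d}): φ is false.
  b (successors ∅): φ is true.
  c (successors ∅): φ is true.
  d (successors {a}): φ is true.
For instance, at d:
  At d: []~(p & r) requires ~(p & r) at every successor {a}.
    At a: ~(p & r) is true.
  So []~(p & r) is true at d.
Satisfying worlds: {b, c, d}

b, c, d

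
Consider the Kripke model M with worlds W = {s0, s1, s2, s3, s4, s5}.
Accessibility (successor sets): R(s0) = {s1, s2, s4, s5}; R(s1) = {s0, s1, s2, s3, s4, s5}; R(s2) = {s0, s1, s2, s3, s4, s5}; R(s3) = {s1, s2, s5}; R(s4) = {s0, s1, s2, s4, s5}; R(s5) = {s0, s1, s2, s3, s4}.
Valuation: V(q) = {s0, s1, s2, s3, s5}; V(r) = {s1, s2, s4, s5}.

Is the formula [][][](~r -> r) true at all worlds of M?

No

Let φ = [][][](~r -> r). Evaluate φ at each world:
  s0 (successors {s1, s2, s4, s5}): φ is false.
  s1 (successors {s0, s1, s2, s3, s4, s5}): φ is false.
  s2 (successors {s0, s1, s2, s3, s4, s5}): φ is false.
  s3 (successors {s1, s2, s5}): φ is false.
  s4 (successors {s0, s1, s2, s4, s5}): φ is false.
  s5 (successors {s0, s1, s2, s3, s4}): φ is false.
Detail at s0 (counterexample):
  At s0: [][][](~r -> r) requires [][](~r -> r) at every successor {s1, s2, s4, s5}.
    [][](~r -> r) fails at s1, so [][][](~r -> r) is false at s0.
      At s1: [][](~r -> r) requires [](~r -> r) at every successor {s0, s1, s2, s3, s4, s5}.
        [](~r -> r) fails at s1, so [][](~r -> r) is false at s1.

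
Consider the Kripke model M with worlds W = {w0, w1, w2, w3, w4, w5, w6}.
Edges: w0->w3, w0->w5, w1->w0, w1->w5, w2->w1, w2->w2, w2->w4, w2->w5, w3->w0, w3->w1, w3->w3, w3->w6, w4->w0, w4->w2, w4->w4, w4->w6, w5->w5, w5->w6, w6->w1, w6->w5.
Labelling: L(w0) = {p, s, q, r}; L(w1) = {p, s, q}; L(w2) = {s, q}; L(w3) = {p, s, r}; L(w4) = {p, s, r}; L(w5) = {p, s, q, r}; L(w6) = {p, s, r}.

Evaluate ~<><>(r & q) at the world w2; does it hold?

No

At w2: <><>(r & q) is true, so ~<><>(r & q) is false.
  At w2: <><>(r & q) requires <>(r & q) at some successor in {w1, w2, w4, w5}.
    <>(r & q) holds at w1, so <><>(r & q) is true at w2.
      At w1: <>(r & q) requires r & q at some successor in {w0, w5}.
        r & q holds at w0, so <>(r & q) is true at w1.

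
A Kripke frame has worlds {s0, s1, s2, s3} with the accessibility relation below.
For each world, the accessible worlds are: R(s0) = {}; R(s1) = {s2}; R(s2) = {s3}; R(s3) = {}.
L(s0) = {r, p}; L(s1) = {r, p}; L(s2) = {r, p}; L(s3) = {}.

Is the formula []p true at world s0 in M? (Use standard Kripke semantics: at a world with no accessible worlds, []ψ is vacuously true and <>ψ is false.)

At s0: no accessible worlds, so []p holds vacuously.

Yes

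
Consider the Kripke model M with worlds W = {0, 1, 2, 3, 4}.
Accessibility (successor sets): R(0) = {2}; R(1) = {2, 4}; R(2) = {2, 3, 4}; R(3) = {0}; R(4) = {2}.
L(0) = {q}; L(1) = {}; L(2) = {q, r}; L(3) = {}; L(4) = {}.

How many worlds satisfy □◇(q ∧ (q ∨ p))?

Recall that □ψ holds at a world iff ψ holds at every accessible world, and ◇ψ holds iff ψ holds at some accessible world.
Let φ = □◇(q ∧ (q ∨ p)). Evaluate φ at each world:
  0 (successors {2}): φ is true.
  1 (successors {2, 4}): φ is true.
  2 (successors {2, 3, 4}): φ is true.
  3 (successors {0}): φ is true.
  4 (successors {2}): φ is true.
For instance, at 4:
  At 4: □◇(q ∧ (q ∨ p)) requires ◇(q ∧ (q ∨ p)) at every successor {2}.
      At 2: ◇(q ∧ (q ∨ p)) requires q ∧ (q ∨ p) at some successor in {2, 3, 4}.
        q ∧ (q ∨ p) holds at 2, so ◇(q ∧ (q ∨ p)) is true at 2.
  So □◇(q ∧ (q ∨ p)) is true at 4.
Satisfying worlds: {0, 1, 2, 3, 4}

5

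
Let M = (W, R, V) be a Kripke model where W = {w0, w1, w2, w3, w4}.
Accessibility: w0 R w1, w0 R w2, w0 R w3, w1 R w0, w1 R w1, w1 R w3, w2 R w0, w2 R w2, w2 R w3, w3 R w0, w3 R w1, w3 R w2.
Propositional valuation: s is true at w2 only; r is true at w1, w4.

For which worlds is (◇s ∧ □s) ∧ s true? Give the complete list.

Let φ = (◇s ∧ □s) ∧ s. Evaluate φ at each world:
  w0 (successors {w1, w2, w3}): φ is false.
  w1 (successors {w0, w1, w3}): φ is false.
  w2 (successors {w0, w2, w3}): φ is false.
  w3 (successors {w0, w1, w2}): φ is false.
  w4 (successors ∅): φ is false.
For instance, at w1:
  At w1: ◇s ∧ □s is false, s is false, so (◇s ∧ □s) ∧ s is false.
    At w1: ◇s is false, □s is false, so ◇s ∧ □s is false.
      At w1: ◇s requires s at some successor in {w0, w1, w3}.
        At w0: s is false.
        At w1: s is false.
        At w3: s is false.
      So ◇s is false at w1.
      At w1: □s requires s at every successor {w0, w1, w3}.
        s fails at w0, so □s is false at w1.
Satisfying worlds: none.

none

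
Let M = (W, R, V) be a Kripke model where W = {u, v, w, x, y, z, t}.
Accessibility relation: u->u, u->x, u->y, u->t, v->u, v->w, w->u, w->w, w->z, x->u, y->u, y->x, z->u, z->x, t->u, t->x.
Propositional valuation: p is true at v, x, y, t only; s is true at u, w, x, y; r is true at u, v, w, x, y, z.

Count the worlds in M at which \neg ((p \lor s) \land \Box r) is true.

2

Let φ = \neg ((p \lor s) \land \Box r). Evaluate φ at each world:
  u (successors {u, x, y, t}): φ is true.
  v (successors {u, w}): φ is false.
  w (successors {u, w, z}): φ is false.
  x (successors {u}): φ is false.
  y (successors {u, x}): φ is false.
  z (successors {u, x}): φ is true.
  t (successors {u, x}): φ is false.
For instance, at x:
  At x: (p \lor s) \land \Box r is true, so \neg ((p \lor s) \land \Box r) is false.
    At x: p \lor s is true, \Box r is true, so (p \lor s) \land \Box r is true.
      At x: \Box r requires r at every successor {u}.
        At u: r is true.
      So \Box r is true at x.
Satisfying worlds: {u, z}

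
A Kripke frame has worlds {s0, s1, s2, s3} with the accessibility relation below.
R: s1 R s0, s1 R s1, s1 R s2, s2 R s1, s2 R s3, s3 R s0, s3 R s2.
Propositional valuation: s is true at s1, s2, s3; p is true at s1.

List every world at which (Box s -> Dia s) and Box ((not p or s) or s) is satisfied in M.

Let φ = (Box s -> Dia s) and Box ((not p or s) or s). Evaluate φ at each world:
  s0 (successors ∅): φ is false.
  s1 (successors {s0, s1, s2}): φ is true.
  s2 (successors {s1, s3}): φ is true.
  s3 (successors {s0, s2}): φ is true.
For instance, at s2:
  At s2: Box s -> Dia s is true, Box ((not p or s) or s) is true, so (Box s -> Dia s) and Box ((not p or s) or s) is true.
    At s2: Box s is true, Dia s is true, so Box s -> Dia s is true.
      At s2: Box s requires s at every successor {s1, s3}.
        At s1: s is true.
        At s3: s is true.
      So Box s is true at s2.
      At s2: Dia s requires s at some successor in {s1, s3}.
        s holds at s1, so Dia s is true at s2.
    At s2: Box ((not p or s) or s) requires (not p or s) or s at every successor {s1, s3}.
      At s1: (not p or s) or s is true.
      At s3: (not p or s) or s is true.
    So Box ((not p or s) or s) is true at s2.
Satisfying worlds: {s1, s2, s3}

s1, s2, s3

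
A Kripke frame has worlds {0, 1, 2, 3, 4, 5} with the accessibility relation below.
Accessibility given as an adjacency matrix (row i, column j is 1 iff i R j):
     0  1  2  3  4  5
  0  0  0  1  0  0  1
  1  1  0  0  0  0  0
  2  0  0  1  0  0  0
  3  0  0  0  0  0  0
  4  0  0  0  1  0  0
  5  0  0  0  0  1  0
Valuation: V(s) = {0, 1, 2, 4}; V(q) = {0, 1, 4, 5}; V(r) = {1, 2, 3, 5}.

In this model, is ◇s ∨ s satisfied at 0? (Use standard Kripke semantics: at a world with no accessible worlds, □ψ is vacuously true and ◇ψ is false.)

At 0: ◇s is true, s is true, so ◇s ∨ s is true.
  At 0: ◇s requires s at some successor in {2, 5}.
    s holds at 2, so ◇s is true at 0.

Yes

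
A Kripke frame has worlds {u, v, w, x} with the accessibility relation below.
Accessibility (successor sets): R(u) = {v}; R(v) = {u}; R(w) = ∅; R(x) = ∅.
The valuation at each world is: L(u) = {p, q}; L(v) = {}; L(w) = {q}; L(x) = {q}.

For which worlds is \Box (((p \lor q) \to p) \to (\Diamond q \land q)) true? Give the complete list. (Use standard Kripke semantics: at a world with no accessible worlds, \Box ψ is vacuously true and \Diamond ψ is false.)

w, x

Let φ = \Box (((p \lor q) \to p) \to (\Diamond q \land q)). Evaluate φ at each world:
  u (successors {v}): φ is false.
  v (successors {u}): φ is false.
  w (successors ∅): φ is true.
  x (successors ∅): φ is true.
For instance, at u:
  At u: \Box (((p \lor q) \to p) \to (\Diamond q \land q)) requires ((p \lor q) \to p) \to (\Diamond q \land q) at every successor {v}.
    ((p \lor q) \to p) \to (\Diamond q \land q) fails at v, so \Box (((p \lor q) \to p) \to (\Diamond q \land q)) is false at u.
      At v: (p \lor q) \to p is true, \Diamond q \land q is false, so ((p \lor q) \to p) \to (\Diamond q \land q) is false.
Satisfying worlds: {w, x}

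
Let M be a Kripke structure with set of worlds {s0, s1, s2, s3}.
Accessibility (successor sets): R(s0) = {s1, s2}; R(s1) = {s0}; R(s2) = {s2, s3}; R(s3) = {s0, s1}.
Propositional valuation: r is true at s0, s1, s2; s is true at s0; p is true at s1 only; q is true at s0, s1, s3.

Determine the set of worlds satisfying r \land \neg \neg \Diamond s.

Let φ = r \land \neg \neg \Diamond s. Evaluate φ at each world:
  s0 (successors {s1, s2}): φ is false.
  s1 (successors {s0}): φ is true.
  s2 (successors {s2, s3}): φ is false.
  s3 (successors {s0, s1}): φ is false.
For instance, at s1:
  At s1: r is true, \neg \neg \Diamond s is true, so r \land \neg \neg \Diamond s is true.
    At s1: \neg \Diamond s is false, so \neg \neg \Diamond s is true.
      At s1: \Diamond s is true, so \neg \Diamond s is false.
Satisfying worlds: {s1}

s1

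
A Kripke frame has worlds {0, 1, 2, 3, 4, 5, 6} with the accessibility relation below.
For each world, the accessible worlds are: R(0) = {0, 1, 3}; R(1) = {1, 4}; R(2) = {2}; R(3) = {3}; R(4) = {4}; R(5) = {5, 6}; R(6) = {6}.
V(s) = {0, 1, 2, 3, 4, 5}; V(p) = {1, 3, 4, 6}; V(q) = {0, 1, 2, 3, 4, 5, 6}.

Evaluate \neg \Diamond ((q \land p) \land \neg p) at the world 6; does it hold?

Yes

At 6: \Diamond ((q \land p) \land \neg p) is false, so \neg \Diamond ((q \land p) \land \neg p) is true.
  At 6: \Diamond ((q \land p) \land \neg p) requires (q \land p) \land \neg p at some successor in {6}.
    At 6: (q \land p) \land \neg p is false.
  So \Diamond ((q \land p) \land \neg p) is false at 6.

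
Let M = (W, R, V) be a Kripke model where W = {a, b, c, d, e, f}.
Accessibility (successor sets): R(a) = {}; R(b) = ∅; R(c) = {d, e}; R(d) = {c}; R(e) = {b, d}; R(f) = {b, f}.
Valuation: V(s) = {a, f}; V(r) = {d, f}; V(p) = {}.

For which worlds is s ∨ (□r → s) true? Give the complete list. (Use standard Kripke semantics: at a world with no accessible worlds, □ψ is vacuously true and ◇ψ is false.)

a, c, d, e, f

Let φ = s ∨ (□r → s). Evaluate φ at each world:
  a (successors ∅): φ is true.
  b (successors ∅): φ is false.
  c (successors {d, e}): φ is true.
  d (successors {c}): φ is true.
  e (successors {b, d}): φ is true.
  f (successors {b, f}): φ is true.
For instance, at d:
  At d: s is false, □r → s is true, so s ∨ (□r → s) is true.
    At d: □r is false, s is false, so □r → s is true.
      At d: □r requires r at every successor {c}.
        r fails at c, so □r is false at d.
Satisfying worlds: {a, c, d, e, f}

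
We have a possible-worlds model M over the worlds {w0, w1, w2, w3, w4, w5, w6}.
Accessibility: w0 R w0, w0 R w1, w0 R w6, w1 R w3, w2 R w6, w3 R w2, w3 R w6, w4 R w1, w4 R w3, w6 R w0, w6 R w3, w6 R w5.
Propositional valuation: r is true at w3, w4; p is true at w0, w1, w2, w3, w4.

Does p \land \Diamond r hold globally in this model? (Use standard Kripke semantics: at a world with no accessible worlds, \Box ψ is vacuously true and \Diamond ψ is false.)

Recall that \Diamond ψ holds at a world iff ψ holds at some accessible world.
Let φ = p \land \Diamond r. Evaluate φ at each world:
  w0 (successors {w0, w1, w6}): φ is false.
  w1 (successors {w3}): φ is true.
  w2 (successors {w6}): φ is false.
  w3 (successors {w2, w6}): φ is false.
  w4 (successors {w1, w3}): φ is true.
  w5 (successors ∅): φ is false.
  w6 (successors {w0, w3, w5}): φ is false.
Detail at w0 (counterexample):
  At w0: p is true, \Diamond r is false, so p \land \Diamond r is false.
    At w0: \Diamond r requires r at some successor in {w0, w1, w6}.
      At w0: r is false.
      At w1: r is false.
      At w6: r is false.
    So \Diamond r is false at w0.

No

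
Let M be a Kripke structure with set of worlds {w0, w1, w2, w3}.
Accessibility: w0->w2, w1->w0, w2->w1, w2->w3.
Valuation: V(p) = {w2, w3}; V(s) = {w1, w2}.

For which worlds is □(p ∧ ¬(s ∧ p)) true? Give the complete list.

Let φ = □(p ∧ ¬(s ∧ p)). Evaluate φ at each world:
  w0 (successors {w2}): φ is false.
  w1 (successors {w0}): φ is false.
  w2 (successors {w1, w3}): φ is false.
  w3 (successors ∅): φ is true.
For instance, at w0:
  At w0: □(p ∧ ¬(s ∧ p)) requires p ∧ ¬(s ∧ p) at every successor {w2}.
    p ∧ ¬(s ∧ p) fails at w2, so □(p ∧ ¬(s ∧ p)) is false at w0.
Satisfying worlds: {w3}

w3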